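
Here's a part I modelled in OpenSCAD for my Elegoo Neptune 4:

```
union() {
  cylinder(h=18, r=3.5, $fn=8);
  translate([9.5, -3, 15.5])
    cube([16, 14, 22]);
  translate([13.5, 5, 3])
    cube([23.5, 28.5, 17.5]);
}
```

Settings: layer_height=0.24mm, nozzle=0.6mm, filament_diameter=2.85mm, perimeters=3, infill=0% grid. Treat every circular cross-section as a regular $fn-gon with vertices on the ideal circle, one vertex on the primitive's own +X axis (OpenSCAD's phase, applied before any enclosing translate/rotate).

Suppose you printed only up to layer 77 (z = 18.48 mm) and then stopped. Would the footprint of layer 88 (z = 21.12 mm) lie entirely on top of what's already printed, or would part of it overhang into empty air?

entirely on top

Compare the two slices. At z = 18.48: the cylinder is not intersected at this z (z outside [0, 18]); the 16×14 cube at (9.5, -3) contributes its full rectangle (area 224.00 mm²); the 23.5×28.5 cube at (13.5, 5) contributes its full rectangle (area 669.75 mm²); Merging all regions: the regions partially overlap — summed areas 893.75 mm² minus the doubly-counted overlap 72.00 mm² gives 821.75 mm² — area = 821.75 mm². At z = 21.12: the cylinder is absent (z outside [0, 18]); the cube at (9.5, -3) (footprint 16×14) is included at this height (area 224.00 mm²); the cube at (13.5, 5) does not reach this height (z outside [3, 20.5]); Merging all regions: only the 16×14 cube at (9.5, -3) is present, so the union is just that shape — area = 224.00 mm². Checking containment: the cross-section at z = 21.12 is a subset of the cross-section at z = 18.48.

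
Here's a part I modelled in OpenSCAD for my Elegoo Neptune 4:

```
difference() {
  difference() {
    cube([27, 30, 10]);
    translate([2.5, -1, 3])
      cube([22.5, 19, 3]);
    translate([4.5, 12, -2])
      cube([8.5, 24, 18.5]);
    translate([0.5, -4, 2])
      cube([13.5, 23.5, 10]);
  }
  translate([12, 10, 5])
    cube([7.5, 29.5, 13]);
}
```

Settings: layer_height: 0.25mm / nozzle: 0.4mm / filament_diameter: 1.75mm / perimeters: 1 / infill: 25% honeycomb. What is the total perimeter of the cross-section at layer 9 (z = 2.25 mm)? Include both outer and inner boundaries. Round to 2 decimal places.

157.00 mm

At z = 2.25 mm: the 27×30 cube contributes its full rectangle (perimeter 114.00 mm); the cube at (2.5, -1) is absent (z outside [3, 6]); the cube at (4.5, 12) is present — its section is the full 8.5×24 rectangle (perimeter 65.00 mm); the cube at (0.5, -4) is present — its section is the full 13.5×23.5 rectangle (perimeter 74.00 mm); Taking the first minus the rest: starting from the 27×30 cube, the 8.5×24 cube at (4.5, 12) partially overlaps it — only the 153.00 mm² overlap (of its 204.00 mm²) is removed, clipping the outline; the 13.5×23.5 cube at (0.5, -4) partially overlaps it — only the 199.50 mm² overlap (of its 317.25 mm²) is removed, clipping the outline — boundary = 157.00 mm; the cube at (12, 10) is absent (z outside [5, 18]); Taking the first minus the rest: none of the subtracted shapes is present at this height, so the result so far is unchanged — boundary = 157.00 mm. Overall, the cross-section has 2 separate islands. Total boundary length (outer) = 157.00 mm.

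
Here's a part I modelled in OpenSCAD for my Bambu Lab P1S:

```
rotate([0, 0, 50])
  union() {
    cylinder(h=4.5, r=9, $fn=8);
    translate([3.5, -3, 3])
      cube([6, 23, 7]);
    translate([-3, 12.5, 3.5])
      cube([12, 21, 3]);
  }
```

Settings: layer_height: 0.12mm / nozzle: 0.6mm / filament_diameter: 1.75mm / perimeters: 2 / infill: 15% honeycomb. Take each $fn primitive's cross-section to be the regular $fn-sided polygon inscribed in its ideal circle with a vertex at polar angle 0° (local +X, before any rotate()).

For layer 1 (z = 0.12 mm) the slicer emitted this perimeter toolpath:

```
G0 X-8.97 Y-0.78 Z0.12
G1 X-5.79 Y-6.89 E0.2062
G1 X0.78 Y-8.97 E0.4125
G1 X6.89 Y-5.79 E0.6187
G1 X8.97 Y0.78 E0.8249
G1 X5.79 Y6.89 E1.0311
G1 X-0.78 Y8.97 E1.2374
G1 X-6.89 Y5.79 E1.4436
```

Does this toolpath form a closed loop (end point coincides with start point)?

Start point (G0): (-8.97, -0.78). End point (last G1): the path does not return to the start — open.

no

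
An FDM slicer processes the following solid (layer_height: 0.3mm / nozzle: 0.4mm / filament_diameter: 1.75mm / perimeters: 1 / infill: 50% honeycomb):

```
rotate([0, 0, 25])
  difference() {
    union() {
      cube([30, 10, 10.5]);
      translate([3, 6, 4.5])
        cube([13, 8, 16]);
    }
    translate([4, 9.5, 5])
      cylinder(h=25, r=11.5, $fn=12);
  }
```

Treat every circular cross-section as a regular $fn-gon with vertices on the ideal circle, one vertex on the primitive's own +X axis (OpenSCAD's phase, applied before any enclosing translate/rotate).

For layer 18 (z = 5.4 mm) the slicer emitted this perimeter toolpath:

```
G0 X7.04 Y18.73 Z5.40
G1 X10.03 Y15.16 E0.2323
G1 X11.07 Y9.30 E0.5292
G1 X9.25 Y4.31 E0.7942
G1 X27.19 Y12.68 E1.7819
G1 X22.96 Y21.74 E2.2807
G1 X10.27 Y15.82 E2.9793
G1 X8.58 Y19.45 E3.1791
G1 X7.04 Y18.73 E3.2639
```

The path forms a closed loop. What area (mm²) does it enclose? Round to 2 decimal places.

Apply the shoelace formula to the sequence of (X, Y) vertices; enclosed area = 166.92 mm².

166.92 mm²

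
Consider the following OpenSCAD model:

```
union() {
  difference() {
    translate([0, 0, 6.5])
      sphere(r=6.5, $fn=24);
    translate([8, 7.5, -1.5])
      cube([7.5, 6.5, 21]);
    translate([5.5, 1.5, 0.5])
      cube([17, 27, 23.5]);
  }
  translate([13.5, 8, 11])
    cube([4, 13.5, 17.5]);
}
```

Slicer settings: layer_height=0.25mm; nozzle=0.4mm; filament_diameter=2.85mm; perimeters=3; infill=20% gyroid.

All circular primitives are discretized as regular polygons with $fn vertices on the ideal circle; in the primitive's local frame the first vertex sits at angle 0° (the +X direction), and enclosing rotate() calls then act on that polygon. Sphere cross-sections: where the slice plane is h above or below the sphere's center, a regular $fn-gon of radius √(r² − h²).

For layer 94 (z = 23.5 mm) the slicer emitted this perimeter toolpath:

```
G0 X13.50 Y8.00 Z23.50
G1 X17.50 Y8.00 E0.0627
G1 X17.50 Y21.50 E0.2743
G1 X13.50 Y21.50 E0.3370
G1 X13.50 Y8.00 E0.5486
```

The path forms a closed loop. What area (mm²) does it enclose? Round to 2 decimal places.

54.00 mm²

Apply the shoelace formula to the sequence of (X, Y) vertices; enclosed area = 54.00 mm².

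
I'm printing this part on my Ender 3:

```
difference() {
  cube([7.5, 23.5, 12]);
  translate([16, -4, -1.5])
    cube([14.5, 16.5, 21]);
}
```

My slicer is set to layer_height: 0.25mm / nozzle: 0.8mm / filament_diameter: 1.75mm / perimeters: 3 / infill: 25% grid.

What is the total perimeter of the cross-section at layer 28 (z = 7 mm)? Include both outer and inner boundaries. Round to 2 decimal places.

62.00 mm

At z = 7 mm: the cube (footprint 7.5×23.5) is included at this height (perimeter 62.00 mm); the cube at (16, -4) is present — its section is the full 14.5×16.5 rectangle (perimeter 62.00 mm); After the difference (first − rest): starting from the 7.5×23.5 cube, the 14.5×16.5 cube at (16, -4) misses the remaining region (no effect) — boundary = 62.00 mm. Overall, the cross-section is a single solid region. Total boundary length (outer) = 62.00 mm.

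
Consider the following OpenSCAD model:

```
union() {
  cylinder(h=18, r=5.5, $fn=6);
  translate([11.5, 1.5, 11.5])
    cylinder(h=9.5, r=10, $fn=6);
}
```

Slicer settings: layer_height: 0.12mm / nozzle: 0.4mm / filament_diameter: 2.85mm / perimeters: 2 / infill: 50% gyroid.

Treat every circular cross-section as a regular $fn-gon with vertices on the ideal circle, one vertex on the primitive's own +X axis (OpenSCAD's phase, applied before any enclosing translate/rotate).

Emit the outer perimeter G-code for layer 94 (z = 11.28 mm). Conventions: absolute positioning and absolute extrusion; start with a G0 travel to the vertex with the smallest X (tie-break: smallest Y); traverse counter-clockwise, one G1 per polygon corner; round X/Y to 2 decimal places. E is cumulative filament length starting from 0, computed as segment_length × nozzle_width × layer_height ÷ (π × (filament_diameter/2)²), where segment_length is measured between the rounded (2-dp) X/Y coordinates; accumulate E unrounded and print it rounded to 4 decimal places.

G0 X-5.50 Y0.00 Z11.28
G1 X-2.75 Y-4.76 E0.0414
G1 X2.75 Y-4.76 E0.0827
G1 X5.50 Y0.00 E0.1241
G1 X2.75 Y4.76 E0.1655
G1 X-2.75 Y4.76 E0.2069
G1 X-5.50 Y0.00 E0.2482

At z = 11.28 mm: the cylinder: section is a regular 6-gon, circumradius r=5.5; the cylinder at (11.5, 1.5) does not reach this height (z outside [11.5, 21]); Merging all regions: only the r=5.5 cylinder is present, so the union is just that shape — 1 connected region. The outline is a single polygon with 6 vertices. Extrusion per mm of travel: 0.4 × 0.12 / (π × 1.425²) = 0.007524. Accumulating E over each segment gives final E = 0.2482.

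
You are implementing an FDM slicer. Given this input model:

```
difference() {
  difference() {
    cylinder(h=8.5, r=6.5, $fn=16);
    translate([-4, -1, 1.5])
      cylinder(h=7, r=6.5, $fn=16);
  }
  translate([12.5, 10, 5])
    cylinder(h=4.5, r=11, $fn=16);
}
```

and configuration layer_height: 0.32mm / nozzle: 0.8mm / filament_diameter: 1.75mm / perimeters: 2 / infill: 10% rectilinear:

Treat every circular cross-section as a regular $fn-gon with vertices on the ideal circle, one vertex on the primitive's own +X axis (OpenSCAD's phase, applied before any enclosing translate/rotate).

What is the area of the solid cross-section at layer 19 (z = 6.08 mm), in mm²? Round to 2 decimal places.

At z = 6.08 mm: the cylinder: section is a regular 16-gon, circumradius r=6.5 (area = (16/2)·6.500²·sin(360°/16) = 129.35 mm²); the r=6.5 cylinder at (-4, -1) contributes a regular 16-gon of circumradius 6.5 (area = (16/2)·6.500²·sin(360°/16) = 129.35 mm²); Subtracting the remaining from the first: starting from the r=6.5 cylinder (129.35 mm²), the r=6.5 cylinder at (-4, -1) partially overlaps it — only the 77.31 mm² overlap (of its 129.35 mm²) is removed, clipping the outline — area = 52.04 mm²; the r=11 cylinder at (12.5, 10) contributes a regular 16-gon of circumradius 11 (area = (16/2)·11.000²·sin(360°/16) = 370.44 mm²); Subtracting the remaining from the first: starting from that combined region (52.04 mm²), the r=11 cylinder at (12.5, 10) partially overlaps it — only the 5.37 mm² overlap (of its 370.44 mm²) is removed, clipping the outline — area = 46.67 mm². Overall, the cross-section is a single solid region. Net area = 46.67 mm².

46.67 mm²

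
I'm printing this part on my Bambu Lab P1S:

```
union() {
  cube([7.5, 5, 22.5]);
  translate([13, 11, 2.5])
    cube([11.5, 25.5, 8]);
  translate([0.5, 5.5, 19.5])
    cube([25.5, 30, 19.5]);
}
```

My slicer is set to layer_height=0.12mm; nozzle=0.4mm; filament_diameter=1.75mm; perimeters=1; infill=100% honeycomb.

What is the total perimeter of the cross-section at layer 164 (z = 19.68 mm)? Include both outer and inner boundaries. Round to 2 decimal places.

At z = 19.68 mm: the 7.5×5 cube contributes its full rectangle (perimeter 25.00 mm); the cube at (13, 11) is not intersected at this z (z outside [2.5, 10.5]); the 25.5×30 cube at (0.5, 5.5) contributes its full rectangle (perimeter 111.00 mm); Merging all regions: the 2 present regions are separate (no shared area or edge), so areas and boundary lengths simply add and each stays a separate island — boundary = 136.00 mm. Overall, the cross-section has 2 separate islands. Total boundary length (outer) = 136.00 mm.

136.00 mm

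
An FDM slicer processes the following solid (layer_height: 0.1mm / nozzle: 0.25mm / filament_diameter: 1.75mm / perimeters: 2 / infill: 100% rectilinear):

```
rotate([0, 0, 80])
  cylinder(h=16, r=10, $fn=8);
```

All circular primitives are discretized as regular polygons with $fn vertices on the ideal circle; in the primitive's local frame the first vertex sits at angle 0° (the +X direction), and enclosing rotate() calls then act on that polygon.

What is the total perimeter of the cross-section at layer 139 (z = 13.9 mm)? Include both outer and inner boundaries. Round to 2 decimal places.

At z = 13.9 mm: the r=10 cylinder gives a regular 8-gon of circumradius 10 (constant along its height) (perimeter = 2·8·10.000·sin(180°/8) = 61.23 mm); (whole slice rotated 80° about Z — lengths, areas and connectivity unchanged). Overall, the cross-section is a single solid region. Total boundary length (outer) = 61.23 mm.

61.23 mm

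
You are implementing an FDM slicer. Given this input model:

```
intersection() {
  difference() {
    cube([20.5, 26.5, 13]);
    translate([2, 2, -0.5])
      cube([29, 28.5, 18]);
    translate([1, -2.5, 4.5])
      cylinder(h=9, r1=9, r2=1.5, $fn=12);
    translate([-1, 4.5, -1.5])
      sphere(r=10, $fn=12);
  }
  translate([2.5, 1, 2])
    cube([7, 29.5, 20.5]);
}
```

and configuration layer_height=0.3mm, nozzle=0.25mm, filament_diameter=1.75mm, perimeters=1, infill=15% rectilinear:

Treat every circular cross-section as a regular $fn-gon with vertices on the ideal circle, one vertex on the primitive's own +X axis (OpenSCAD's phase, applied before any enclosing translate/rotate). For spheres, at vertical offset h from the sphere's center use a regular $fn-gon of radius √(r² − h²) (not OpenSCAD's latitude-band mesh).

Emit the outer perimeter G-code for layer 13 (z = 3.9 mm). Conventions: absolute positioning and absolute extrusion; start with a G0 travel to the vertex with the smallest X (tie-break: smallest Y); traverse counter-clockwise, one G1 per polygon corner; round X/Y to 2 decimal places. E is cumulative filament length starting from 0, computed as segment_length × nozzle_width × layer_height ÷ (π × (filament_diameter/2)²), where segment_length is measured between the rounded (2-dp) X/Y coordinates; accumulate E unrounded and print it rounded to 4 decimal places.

G0 X6.48 Y1.00 Z3.90
G1 X9.50 Y1.00 E0.0942
G1 X9.50 Y2.00 E0.1253
G1 X6.75 Y2.00 E0.2111
G1 X6.48 Y1.00 E0.2434

At z = 3.9 mm: the cube (footprint 20.5×26.5) is included at this height; the cube at (2, 2) (footprint 29×28.5) is included at this height; the cone at (1, -2.5) does not reach this height (z outside [4.5, 13.5]); the r=10 sphere at (-1, 4.5) slices to a regular 12-gon of circumradius 8.417 (√(r²−h²) with h=5.4 from center); Taking the first minus the rest: starting from the 20.5×26.5 cube, the 29×28.5 cube at (2, 2) partially overlaps it — only the 453.25 mm² overlap (of its 826.50 mm²) is removed, clipping the outline; the r=10 sphere at (-1, 4.5) partially overlaps it — only the 33.69 mm² overlap (of its 212.52 mm²) is removed, clipping the outline — 2 connected regions; the cube at (2.5, 1) (footprint 7×29.5) is included at this height; After intersecting: the 7×29.5 cube at (2.5, 1) partially overlaps the result so far; clipping to the common part keeps 2.89 mm² — 1 connected region. The outline is a single polygon with 4 vertices. Extrusion per mm of travel: 0.25 × 0.3 / (π × 0.875²) = 0.031181. Accumulating E over each segment gives final E = 0.2434.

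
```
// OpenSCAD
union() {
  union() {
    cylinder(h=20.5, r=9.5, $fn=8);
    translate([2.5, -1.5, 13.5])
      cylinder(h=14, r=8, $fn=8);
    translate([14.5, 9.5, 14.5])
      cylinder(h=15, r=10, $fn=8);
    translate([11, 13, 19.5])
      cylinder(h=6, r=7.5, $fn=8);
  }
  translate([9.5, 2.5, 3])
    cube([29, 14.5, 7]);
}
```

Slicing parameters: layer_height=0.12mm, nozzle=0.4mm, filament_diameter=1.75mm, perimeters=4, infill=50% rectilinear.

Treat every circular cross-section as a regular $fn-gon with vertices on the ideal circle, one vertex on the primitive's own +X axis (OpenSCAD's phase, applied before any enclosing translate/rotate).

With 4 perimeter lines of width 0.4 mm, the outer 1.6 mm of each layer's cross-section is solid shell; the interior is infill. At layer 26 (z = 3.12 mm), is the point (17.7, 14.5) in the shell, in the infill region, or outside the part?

At z = 3.12 mm: the cylinder: section is a regular 8-gon, circumradius r=9.5; the cylinder at (2.5, -1.5) is not intersected at this z (z outside [13.5, 27.5]); the cylinder at (14.5, 9.5) does not reach this height (z outside [14.5, 29.5]); the cylinder at (11, 13) is not intersected at this z (z outside [19.5, 25.5]); Merging all regions: only the r=9.5 cylinder is present, so the union is just that shape — 1 connected region; the cube at (9.5, 2.5) is present — its section is the full 29×14.5 rectangle; Merging all regions: the 2 present regions are separate (no shared area or edge), so areas and boundary lengths simply add and each stays a separate island — 2 connected regions. Overall, the cross-section has 2 separate islands. The nearest boundary edge runs (9.50, 17.00)→(38.50, 17.00); distance from the point to it = 2.50 mm. (Shell/infill is judged within the island containing the point — the largest one.) The point is inside the cross-section and 2.50 mm from the nearest boundary — more than the 1.6 mm shell width (4 × 0.4), so it's in the infill interior.

infill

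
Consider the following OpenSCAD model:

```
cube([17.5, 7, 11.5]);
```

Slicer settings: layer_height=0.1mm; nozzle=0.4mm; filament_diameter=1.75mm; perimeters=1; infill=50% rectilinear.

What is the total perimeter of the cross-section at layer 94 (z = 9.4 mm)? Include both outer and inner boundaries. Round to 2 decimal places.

At z = 9.4 mm: the cube is present — its section is the full 17.5×7 rectangle (perimeter 49.00 mm). Overall, the cross-section is a single solid region. Total boundary length (outer) = 49.00 mm.

49.00 mm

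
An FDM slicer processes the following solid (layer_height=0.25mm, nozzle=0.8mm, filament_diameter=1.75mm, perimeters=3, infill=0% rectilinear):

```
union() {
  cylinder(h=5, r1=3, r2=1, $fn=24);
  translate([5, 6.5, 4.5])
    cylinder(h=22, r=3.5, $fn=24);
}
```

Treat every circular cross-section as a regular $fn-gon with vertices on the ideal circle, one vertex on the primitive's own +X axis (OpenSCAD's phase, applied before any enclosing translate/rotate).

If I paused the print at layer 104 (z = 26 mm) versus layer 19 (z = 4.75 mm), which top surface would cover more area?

layer 19 (z = 4.75 mm)

Layer 104 (z = 26): the cone is not intersected at this z (z outside [0, 5]); the cylinder at (5, 6.5): section is a regular 24-gon, circumradius r=3.5 (area = (24/2)·3.500²·sin(360°/24) = 38.05 mm²); Taking the union: only the r=3.5 cylinder at (5, 6.5) is present, so the union is just that shape — area = 38.05 mm². So its area = 38.05 mm². Layer 19 (z = 4.75): the cone: at t=0.950 of its height the radius interpolates to r₁+(r₂−r₁)t = 1.100, giving a regular 24-gon of that circumradius (area = (24/2)·1.100²·sin(360°/24) = 3.76 mm²); the cylinder at (5, 6.5): section is a regular 24-gon, circumradius r=3.5 (area = (24/2)·3.500²·sin(360°/24) = 38.05 mm²); Combining (union): the 2 present regions are separate (no shared area or edge), so areas and boundary lengths simply add and each stays a separate island — area = 41.80 mm². So its area = 41.80 mm². Layer 19 is larger (41.80 vs 38.05 mm²).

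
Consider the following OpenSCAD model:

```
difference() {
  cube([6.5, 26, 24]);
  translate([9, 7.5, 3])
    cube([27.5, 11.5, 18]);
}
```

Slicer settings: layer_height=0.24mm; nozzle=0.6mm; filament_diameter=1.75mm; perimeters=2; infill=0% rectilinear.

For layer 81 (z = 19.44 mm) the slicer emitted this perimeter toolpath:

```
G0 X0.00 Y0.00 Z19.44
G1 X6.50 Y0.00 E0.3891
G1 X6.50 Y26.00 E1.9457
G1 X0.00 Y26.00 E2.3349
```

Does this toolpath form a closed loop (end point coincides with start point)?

no

Start point (G0): (0.00, 0.00). End point (last G1): the path does not return to the start — open.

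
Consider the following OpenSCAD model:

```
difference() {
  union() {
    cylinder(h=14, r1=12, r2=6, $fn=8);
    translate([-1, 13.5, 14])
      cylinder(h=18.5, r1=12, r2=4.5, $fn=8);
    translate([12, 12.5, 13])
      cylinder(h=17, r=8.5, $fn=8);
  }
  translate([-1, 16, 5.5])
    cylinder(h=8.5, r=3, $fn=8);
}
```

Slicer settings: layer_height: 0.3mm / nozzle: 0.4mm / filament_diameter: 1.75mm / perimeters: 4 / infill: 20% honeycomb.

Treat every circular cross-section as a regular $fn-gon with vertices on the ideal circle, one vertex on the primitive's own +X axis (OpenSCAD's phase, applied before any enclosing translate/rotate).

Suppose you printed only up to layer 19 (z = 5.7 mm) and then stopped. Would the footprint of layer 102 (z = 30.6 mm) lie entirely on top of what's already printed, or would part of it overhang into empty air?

Compare the two slices. At z = 5.7: the cone: at t=0.407 of its height the radius interpolates to r₁+(r₂−r₁)t = 9.557, giving a regular 8-gon of that circumradius (area = (8/2)·9.557²·sin(360°/8) = 258.35 mm²); the cone at (-1, 13.5) is absent (z outside [14, 32.5]); the cylinder at (12, 12.5) does not reach this height (z outside [13, 30]); Taking the union: only the cone is present, so the union is just that shape — area = 258.35 mm²; the cylinder at (-1, 16): section is a regular 8-gon, circumradius r=3 (area = (8/2)·3.000²·sin(360°/8) = 25.46 mm²); After the difference (first − rest): starting from that combined region (258.35 mm²), the r=3 cylinder at (-1, 16) misses the remaining region (no effect) — area = 258.35 mm². At z = 30.6: the cone does not reach this height (z outside [0, 14]); the cone at (-1, 13.5) (r1=12→r2=4.5) has section circumradius 5.270 here — a regular 8-gon (area = (8/2)·5.270²·sin(360°/8) = 78.56 mm²); the cylinder at (12, 12.5) does not reach this height (z outside [13, 30]); Merging all regions: only the cone at (-1, 13.5) is present, so the union is just that shape — area = 78.56 mm²; the cylinder at (-1, 16) is absent (z outside [5.5, 14]); Taking the first minus the rest: none of the subtracted shapes is present at this height, so that combined region is unchanged — area = 78.56 mm². Checking containment: at z = 30.6 the cross-section extends beyond the z = 5.7 cross-section by about 76.64 mm².

part overhangs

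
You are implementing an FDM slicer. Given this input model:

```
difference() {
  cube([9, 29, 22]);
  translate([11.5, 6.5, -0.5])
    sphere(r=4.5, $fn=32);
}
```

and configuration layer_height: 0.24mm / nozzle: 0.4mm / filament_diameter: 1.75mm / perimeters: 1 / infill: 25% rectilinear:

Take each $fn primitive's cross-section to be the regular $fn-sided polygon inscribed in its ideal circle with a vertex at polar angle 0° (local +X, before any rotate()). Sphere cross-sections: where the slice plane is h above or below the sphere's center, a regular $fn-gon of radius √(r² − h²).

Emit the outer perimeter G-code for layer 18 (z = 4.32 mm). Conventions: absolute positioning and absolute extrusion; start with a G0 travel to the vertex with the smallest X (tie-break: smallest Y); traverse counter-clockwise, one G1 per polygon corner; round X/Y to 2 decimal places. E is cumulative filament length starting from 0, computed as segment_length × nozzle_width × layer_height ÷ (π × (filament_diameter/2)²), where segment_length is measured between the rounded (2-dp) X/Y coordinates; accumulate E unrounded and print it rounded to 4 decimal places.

G0 X0.00 Y0.00 Z4.32
G1 X9.00 Y0.00 E0.3592
G1 X9.00 Y29.00 E1.5167
G1 X0.00 Y29.00 E1.8759
G1 X0.00 Y0.00 E3.0333

At z = 4.32 mm: the cube is present — its section is the full 9×29 rectangle; the sphere at (11.5, 6.5) is not intersected at this z (|z−center|=4.820 > r=4.5); Taking the first minus the rest: none of the subtracted shapes is present at this height, so the 9×29 cube is unchanged — 1 connected region. The outline is a single polygon with 4 vertices. Extrusion per mm of travel: 0.4 × 0.24 / (π × 0.875²) = 0.039912. Accumulating E over each segment gives final E = 3.0333.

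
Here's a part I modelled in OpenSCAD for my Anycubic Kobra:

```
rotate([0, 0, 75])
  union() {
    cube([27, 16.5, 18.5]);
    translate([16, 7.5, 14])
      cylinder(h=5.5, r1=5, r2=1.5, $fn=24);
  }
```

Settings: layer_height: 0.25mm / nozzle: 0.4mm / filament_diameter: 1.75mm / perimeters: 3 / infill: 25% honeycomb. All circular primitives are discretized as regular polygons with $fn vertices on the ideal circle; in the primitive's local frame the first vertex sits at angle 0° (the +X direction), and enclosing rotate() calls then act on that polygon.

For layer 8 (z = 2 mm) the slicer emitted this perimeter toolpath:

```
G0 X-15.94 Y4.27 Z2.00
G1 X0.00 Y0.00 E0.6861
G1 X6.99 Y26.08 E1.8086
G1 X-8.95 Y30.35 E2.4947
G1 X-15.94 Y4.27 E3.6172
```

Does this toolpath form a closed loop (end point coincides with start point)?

Start point (G0): (-15.94, 4.27). End point (last G1): the path returns to the start — closed.

yes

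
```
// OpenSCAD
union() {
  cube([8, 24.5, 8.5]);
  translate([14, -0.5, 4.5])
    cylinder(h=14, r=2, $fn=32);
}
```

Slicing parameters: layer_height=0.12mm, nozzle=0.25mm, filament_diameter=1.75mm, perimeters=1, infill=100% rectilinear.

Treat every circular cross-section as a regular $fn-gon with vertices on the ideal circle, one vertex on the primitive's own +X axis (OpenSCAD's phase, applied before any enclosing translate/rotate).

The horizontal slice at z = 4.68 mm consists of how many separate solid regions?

2

At z = 4.68 mm: the 8×24.5 cube contributes its full rectangle; the r=2 cylinder at (14, -0.5) contributes a regular 32-gon of circumradius 2; Taking the union: the 2 present regions are separate (no shared area or edge), so areas and boundary lengths simply add and each stays a separate island — 2 connected regions. The result has 2 disconnected regions.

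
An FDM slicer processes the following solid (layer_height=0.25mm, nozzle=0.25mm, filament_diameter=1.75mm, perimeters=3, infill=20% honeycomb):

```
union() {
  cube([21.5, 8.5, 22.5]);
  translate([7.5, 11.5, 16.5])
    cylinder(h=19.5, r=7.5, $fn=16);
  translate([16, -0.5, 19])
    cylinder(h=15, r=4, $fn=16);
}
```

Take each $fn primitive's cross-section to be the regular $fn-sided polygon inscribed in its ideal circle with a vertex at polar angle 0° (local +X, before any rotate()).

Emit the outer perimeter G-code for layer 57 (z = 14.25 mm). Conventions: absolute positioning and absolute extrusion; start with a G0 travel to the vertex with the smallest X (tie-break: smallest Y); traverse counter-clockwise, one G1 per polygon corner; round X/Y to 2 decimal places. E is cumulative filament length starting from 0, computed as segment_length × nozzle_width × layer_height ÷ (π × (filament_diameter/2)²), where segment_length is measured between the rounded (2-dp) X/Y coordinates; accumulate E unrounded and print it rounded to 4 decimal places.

G0 X0.00 Y0.00 Z14.25
G1 X21.50 Y0.00 E0.5587
G1 X21.50 Y8.50 E0.7795
G1 X0.00 Y8.50 E1.3382
G1 X0.00 Y0.00 E1.5591

At z = 14.25 mm: the 21.5×8.5 cube contributes its full rectangle; the cylinder at (7.5, 11.5) is absent (z outside [16.5, 36]); the cylinder at (16, -0.5) is not intersected at this z (z outside [19, 34]); Taking the union: only the 21.5×8.5 cube is present, so the union is just that shape — 1 connected region. The outline is a single polygon with 4 vertices. Extrusion per mm of travel: 0.25 × 0.25 / (π × 0.875²) = 0.025984. Accumulating E over each segment gives final E = 1.5591.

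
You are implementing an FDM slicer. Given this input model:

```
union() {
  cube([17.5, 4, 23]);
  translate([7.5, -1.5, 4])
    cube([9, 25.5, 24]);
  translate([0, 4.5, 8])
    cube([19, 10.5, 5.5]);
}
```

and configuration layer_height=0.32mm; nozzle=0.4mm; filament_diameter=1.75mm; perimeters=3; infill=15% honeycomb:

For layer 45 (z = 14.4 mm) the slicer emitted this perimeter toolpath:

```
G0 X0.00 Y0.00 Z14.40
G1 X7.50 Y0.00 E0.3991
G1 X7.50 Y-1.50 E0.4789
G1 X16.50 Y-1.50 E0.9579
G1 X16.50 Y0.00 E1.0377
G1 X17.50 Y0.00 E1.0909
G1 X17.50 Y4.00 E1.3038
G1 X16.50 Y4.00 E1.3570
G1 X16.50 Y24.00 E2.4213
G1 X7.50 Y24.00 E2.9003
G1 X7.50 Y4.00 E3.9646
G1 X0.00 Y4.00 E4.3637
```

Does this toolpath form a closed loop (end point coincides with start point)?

Start point (G0): (0.00, 0.00). End point (last G1): the path does not return to the start — open.

no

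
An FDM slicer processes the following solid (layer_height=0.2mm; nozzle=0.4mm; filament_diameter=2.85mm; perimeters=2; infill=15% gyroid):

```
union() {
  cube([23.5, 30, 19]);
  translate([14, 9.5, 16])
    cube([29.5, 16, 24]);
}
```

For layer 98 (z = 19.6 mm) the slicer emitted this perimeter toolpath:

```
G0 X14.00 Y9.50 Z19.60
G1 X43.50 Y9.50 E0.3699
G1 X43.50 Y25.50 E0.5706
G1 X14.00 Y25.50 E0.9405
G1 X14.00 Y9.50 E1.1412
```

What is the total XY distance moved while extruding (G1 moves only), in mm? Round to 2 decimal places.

91.00 mm

Sum the Euclidean lengths of each G1 segment: total = 91.00 mm.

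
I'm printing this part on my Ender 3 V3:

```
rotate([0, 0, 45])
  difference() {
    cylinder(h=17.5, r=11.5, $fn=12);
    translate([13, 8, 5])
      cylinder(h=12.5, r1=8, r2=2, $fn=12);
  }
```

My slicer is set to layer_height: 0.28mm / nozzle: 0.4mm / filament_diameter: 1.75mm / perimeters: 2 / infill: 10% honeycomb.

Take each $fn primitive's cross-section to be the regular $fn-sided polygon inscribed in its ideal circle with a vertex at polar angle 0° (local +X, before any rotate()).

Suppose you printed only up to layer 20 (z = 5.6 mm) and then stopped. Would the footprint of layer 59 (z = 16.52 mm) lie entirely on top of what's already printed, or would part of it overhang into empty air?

Compare the two slices. At z = 5.6: the r=11.5 cylinder gives a regular 12-gon of circumradius 11.5 (constant along its height) (area = (12/2)·11.500²·sin(360°/12) = 396.75 mm²); the cone at (13, 8) (r1=8→r2=2) has section circumradius 7.712 here — a regular 12-gon (area = (12/2)·7.712²·sin(360°/12) = 178.42 mm²); Taking the first minus the rest: starting from the r=11.5 cylinder (396.75 mm²), the cone at (13, 8) partially overlaps it — only the 25.29 mm² overlap (of its 178.42 mm²) is removed, clipping the outline — area = 371.46 mm²; (rotated 45° about Z; rotation is an isometry so areas/perimeters/island counts are preserved). At z = 16.52: the cylinder: section is a regular 12-gon, circumradius r=11.5 (area = (12/2)·11.500²·sin(360°/12) = 396.75 mm²); the cone at (13, 8) contributes a regular 12-gon of circumradius 2.470 (interpolated between r1=8 and r2=2 at t=0.922) (area = (12/2)·2.470²·sin(360°/12) = 18.31 mm²); Subtracting the remaining from the first: starting from the r=11.5 cylinder (396.75 mm²), the cone at (13, 8) misses the remaining region (no effect) — area = 396.75 mm²; (whole slice rotated 45° about Z — lengths, areas and connectivity unchanged). Checking containment: at z = 16.52 the cross-section extends beyond the z = 5.6 cross-section by about 25.29 mm².

part overhangs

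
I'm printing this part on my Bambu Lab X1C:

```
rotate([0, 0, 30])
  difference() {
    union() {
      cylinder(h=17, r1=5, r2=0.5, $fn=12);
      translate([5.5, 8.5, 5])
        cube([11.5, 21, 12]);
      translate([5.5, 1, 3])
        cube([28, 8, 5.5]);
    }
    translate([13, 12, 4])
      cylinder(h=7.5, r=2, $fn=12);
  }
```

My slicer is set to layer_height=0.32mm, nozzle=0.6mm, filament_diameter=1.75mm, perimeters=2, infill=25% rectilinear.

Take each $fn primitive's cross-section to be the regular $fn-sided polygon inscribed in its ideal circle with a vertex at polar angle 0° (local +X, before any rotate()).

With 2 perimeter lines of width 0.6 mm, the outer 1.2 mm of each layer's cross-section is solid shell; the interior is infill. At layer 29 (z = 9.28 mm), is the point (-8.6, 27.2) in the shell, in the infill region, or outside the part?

At z = 9.28 mm: the cone (r1=5→r2=0.5) has section circumradius 2.544 here — a regular 12-gon; the 11.5×21 cube at (5.5, 8.5) contributes its full rectangle; the cube at (5.5, 1) is absent (z outside [3, 8.5]); Taking the union: the 2 present regions are separate (no shared area or edge), so areas and boundary lengths simply add and each stays a separate island — 2 connected regions; the cylinder at (13, 12): section is a regular 12-gon, circumradius r=2; Taking the first minus the rest: starting from the result so far, the r=2 cylinder at (13, 12) lies wholly inside it (removes its full 12.00 mm² and its 12.42 mm outline becomes a hole wall) — 2 connected regions with 1 hole; (whole slice rotated 30° about Z — lengths, areas and connectivity unchanged). Overall, the cross-section has 2 separate islands and 1 hole. Undo the 30° rotation: the query point maps to (6.152, 27.856) in the un-rotated model frame. The nearest boundary edge runs (5.50, 8.50)→(5.50, 29.50); distance from the point to it = 0.65 mm. (Shell/infill is judged within the island containing the point — the largest one.) The point is inside the cross-section, 0.65 mm from the nearest boundary — within the 1.2 mm shell band (2 × 0.6).

shell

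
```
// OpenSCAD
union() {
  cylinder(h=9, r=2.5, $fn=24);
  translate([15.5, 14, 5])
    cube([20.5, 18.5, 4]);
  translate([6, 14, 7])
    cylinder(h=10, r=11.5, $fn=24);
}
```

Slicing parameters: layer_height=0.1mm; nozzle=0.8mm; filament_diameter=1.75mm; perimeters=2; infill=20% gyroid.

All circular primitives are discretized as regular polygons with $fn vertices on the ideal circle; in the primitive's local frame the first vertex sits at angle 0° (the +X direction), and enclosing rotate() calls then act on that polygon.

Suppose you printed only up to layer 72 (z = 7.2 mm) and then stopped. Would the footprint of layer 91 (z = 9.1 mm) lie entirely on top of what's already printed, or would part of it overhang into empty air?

entirely on top

Compare the two slices. At z = 7.2: the cylinder: section is a regular 24-gon, circumradius r=2.5 (area = (24/2)·2.500²·sin(360°/24) = 19.41 mm²); the cube at (15.5, 14) (footprint 20.5×18.5) is included at this height (area 379.25 mm²); the r=11.5 cylinder at (6, 14) contributes a regular 24-gon of circumradius 11.5 (area = (24/2)·11.500²·sin(360°/24) = 410.75 mm²); Taking the union: the regions partially overlap — summed areas 809.41 mm² minus the doubly-counted overlap 8.37 mm² gives 801.03 mm² — area = 801.03 mm². At z = 9.1: the cylinder does not reach this height (z outside [0, 9]); the cube at (15.5, 14) is absent (z outside [5, 9]); the cylinder at (6, 14): section is a regular 24-gon, circumradius r=11.5 (area = (24/2)·11.500²·sin(360°/24) = 410.75 mm²); Combining (union): only the r=11.5 cylinder at (6, 14) is present, so the union is just that shape — area = 410.75 mm². Checking containment: the cross-section at z = 9.1 is a subset of the cross-section at z = 7.2.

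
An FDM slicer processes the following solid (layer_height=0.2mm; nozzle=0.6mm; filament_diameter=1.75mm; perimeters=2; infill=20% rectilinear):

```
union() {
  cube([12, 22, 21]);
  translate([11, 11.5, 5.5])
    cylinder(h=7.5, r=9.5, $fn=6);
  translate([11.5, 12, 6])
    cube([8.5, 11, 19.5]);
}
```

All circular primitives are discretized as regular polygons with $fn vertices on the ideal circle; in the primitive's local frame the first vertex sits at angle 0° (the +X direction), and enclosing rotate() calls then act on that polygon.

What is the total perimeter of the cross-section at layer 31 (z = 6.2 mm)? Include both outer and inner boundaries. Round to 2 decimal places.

At z = 6.2 mm: the 12×22 cube contributes its full rectangle (perimeter 68.00 mm); the r=9.5 cylinder at (11, 11.5) gives a regular 6-gon of circumradius 9.5 (constant along its height) (perimeter = 2·6·9.500·sin(180°/6) = 57.00 mm); the cube at (11.5, 12) (footprint 8.5×11) is included at this height (perimeter 39.00 mm); Combining (union): the regions partially overlap (shared area 184.87 mm²), so the edge portions inside another operand are dropped and the merged outline is re-measured after clipping — boundary = 83.16 mm. Overall, the cross-section is a single solid region. Total boundary length (outer) = 83.16 mm.

83.16 mm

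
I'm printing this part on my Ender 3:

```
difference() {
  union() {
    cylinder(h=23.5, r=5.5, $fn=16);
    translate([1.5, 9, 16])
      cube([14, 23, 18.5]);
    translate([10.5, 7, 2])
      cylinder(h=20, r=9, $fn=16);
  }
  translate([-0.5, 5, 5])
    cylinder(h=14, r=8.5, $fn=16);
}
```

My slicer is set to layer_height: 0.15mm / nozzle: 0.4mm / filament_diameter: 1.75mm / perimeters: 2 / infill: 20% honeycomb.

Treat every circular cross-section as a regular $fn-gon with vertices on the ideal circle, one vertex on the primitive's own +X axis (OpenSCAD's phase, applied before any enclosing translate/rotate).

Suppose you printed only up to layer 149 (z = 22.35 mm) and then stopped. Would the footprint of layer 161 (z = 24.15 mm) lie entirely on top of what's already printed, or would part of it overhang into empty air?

entirely on top

Compare the two slices. At z = 22.35: the cylinder: section is a regular 16-gon, circumradius r=5.5 (area = (16/2)·5.500²·sin(360°/16) = 92.61 mm²); the 14×23 cube at (1.5, 9) contributes its full rectangle (area 322.00 mm²); the cylinder at (10.5, 7) does not reach this height (z outside [2, 22]); Merging all regions: the 2 present regions are separate (no shared area or edge), so areas and boundary lengths simply add and each stays a separate island — area = 414.61 mm²; the cylinder at (-0.5, 5) is not intersected at this z (z outside [5, 19]); After the difference (first − rest): none of the subtracted shapes is present at this height, so that combined region is unchanged — area = 414.61 mm². At z = 24.15: the cylinder does not reach this height (z outside [0, 23.5]); the cube at (1.5, 9) is present — its section is the full 14×23 rectangle (area 322.00 mm²); the cylinder at (10.5, 7) is absent (z outside [2, 22]); Merging all regions: only the 14×23 cube at (1.5, 9) is present, so the union is just that shape — area = 322.00 mm²; the cylinder at (-0.5, 5) is not intersected at this z (z outside [5, 19]); Subtracting the remaining from the first: none of the subtracted shapes is present at this height, so the result so far is unchanged — area = 322.00 mm². Checking containment: the cross-section at z = 24.15 is a subset of the cross-section at z = 22.35.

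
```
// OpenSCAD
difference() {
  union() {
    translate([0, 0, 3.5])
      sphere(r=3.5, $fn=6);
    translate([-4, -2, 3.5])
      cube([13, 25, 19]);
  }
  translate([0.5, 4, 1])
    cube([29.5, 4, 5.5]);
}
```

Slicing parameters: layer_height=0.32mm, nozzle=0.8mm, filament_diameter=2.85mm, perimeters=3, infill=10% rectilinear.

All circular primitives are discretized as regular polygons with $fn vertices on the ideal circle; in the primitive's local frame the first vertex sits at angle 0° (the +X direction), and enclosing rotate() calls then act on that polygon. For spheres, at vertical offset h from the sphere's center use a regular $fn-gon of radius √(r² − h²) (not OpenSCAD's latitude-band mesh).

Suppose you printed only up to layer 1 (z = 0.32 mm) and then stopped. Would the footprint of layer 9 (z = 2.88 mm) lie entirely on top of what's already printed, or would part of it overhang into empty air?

Compare the two slices. At z = 0.32: the r=3.5 sphere contributes a regular 6-gon of circumradius √(3.5²−3.18²) = 1.462 (area = (6/2)·1.462²·sin(360°/6) = 5.55 mm²); the cube at (-4, -2) is not intersected at this z (z outside [3.5, 22.5]); Merging all regions: only the r=3.5 sphere is present, so the union is just that shape — area = 5.55 mm²; the cube at (0.5, 4) is not intersected at this z (z outside [1, 6.5]); Subtracting the remaining from the first: none of the subtracted shapes is present at this height, so the result so far is unchanged — area = 5.55 mm². At z = 2.88: the r=3.5 sphere slices to a regular 6-gon of circumradius 3.445 (√(r²−h²) with h=0.62 from center) (area = (6/2)·3.445²·sin(360°/6) = 30.83 mm²); the cube at (-4, -2) is not intersected at this z (z outside [3.5, 22.5]); Merging all regions: only the r=3.5 sphere is present, so the union is just that shape — area = 30.83 mm²; the cube at (0.5, 4) is present — its section is the full 29.5×4 rectangle (area 118.00 mm²); After the difference (first − rest): starting from that combined region (30.83 mm²), the 29.5×4 cube at (0.5, 4) misses the remaining region (no effect) — area = 30.83 mm². Checking containment: at z = 2.88 the cross-section extends beyond the z = 0.32 cross-section by about 25.27 mm².

part overhangs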